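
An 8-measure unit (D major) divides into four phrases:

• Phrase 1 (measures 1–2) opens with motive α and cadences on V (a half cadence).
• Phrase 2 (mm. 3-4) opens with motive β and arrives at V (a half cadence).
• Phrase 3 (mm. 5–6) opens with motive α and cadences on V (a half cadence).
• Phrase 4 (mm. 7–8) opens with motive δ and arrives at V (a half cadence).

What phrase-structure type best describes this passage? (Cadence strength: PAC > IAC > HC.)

Phrase 4 ends with a half cadence, no stronger than phrase 2's half cadence, so the four phrases do not form a double period; nor do phrases 3–4 duplicate 1–2, so it is not a repeated period. With no phrase reaching a conclusive cadence, the passage is a phrase group.

phrase group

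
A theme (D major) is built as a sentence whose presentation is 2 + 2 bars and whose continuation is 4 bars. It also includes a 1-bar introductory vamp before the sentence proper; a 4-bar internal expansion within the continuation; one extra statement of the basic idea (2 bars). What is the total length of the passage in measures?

Basic sentence: 2 + 2 + 4 = 8 bars.
8 (basic form) + 1 (introduction) + 4 (internal expansion) + 2 (extra statement) = 15.

15 measures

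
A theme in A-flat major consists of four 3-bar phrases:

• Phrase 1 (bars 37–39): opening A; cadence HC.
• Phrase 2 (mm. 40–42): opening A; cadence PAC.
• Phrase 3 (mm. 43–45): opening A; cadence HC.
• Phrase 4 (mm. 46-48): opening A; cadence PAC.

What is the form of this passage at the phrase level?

repeated period

The cadence pattern HC–PAC–HC–PAC is weak–strong twice, and phrases 3–4 restate phrases 1–2: a period heard twice, not a double period (which would end weakly at phrase 2).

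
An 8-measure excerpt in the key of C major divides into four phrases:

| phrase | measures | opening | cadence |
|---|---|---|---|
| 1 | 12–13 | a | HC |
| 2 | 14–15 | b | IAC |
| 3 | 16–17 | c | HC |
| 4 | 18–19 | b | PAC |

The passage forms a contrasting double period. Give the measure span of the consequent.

measures 16–19

In a double period the first pair of phrases (ending imperfect authentic cadence) is the large antecedent and the second pair (ending perfect authentic cadence) is the large consequent; the consequent is measures 16–19.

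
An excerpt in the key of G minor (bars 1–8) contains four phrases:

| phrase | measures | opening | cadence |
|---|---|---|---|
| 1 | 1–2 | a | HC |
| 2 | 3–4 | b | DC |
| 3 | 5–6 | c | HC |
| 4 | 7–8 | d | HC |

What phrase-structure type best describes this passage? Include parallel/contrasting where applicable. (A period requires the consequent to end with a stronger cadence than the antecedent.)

phrase group

Phrase 4 ends with a half cadence, no stronger than phrase 2's deceptive cadence, so the four phrases do not form a double period; nor do phrases 3–4 duplicate 1–2, so it is not a repeated period. With no phrase reaching a conclusive cadence, the passage is a phrase group.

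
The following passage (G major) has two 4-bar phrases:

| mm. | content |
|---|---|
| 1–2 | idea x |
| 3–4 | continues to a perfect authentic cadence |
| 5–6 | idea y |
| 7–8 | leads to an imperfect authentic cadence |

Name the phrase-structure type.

The second phrase closes with an imperfect authentic cadence, which is not stronger than the first phrase's perfect authentic cadence; without a weak→strong cadential pair there is no antecedent–consequent relationship, so this is a phrase group rather than a period.

phrase group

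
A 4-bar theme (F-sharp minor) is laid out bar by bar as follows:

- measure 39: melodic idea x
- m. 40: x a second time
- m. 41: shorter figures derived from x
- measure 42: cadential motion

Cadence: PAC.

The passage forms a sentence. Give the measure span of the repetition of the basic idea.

The presentation of a sentence is the basic idea (bar 39) plus its repetition (m. 40); the repetition of the basic idea is therefore bar 40.

measures 40–40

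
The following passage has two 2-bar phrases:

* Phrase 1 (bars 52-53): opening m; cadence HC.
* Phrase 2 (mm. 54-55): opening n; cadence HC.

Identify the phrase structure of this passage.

The second phrase closes with a half cadence, which is not stronger than the first phrase's half cadence; without a weak→strong cadential pair there is no antecedent–consequent relationship, so this is a phrase group rather than a period.

phrase group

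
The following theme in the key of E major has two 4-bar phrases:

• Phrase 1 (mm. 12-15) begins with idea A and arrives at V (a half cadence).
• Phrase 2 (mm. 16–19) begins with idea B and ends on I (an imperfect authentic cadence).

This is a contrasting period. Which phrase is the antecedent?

The phrase ending with the weaker cadence (half cadence) is the antecedent; the one ending more conclusively (imperfect authentic cadence) is the consequent. The antecedent is phrase 1.

phrase 1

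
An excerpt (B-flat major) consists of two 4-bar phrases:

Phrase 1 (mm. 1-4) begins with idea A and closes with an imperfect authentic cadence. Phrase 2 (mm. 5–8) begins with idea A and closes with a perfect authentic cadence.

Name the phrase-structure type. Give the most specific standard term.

parallel period

Phrase 1 ends with an imperfect authentic cadence (weaker) and phrase 2 with a perfect authentic cadence (stronger): antecedent + consequent = a period.
The two phrases open with the same material (A / A), so the period is parallel.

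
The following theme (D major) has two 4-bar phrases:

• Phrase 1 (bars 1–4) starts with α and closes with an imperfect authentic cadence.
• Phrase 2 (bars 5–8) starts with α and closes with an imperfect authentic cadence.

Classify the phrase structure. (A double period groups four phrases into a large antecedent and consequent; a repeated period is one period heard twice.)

repeated phrase

Both phrases have the same opening (α) and the same cadence (imperfect authentic cadence): the second is a restatement, not a consequent, so this is a repeated phrase rather than a period.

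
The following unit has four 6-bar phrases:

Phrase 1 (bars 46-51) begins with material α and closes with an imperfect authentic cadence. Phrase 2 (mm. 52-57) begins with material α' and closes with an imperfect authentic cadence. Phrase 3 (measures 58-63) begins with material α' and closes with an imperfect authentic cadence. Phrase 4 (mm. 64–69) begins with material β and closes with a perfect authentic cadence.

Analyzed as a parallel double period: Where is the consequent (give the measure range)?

measures 58–69

In a double period the four phrases pair into a large antecedent (phrases 1–2, ending imperfect authentic cadence) and a large consequent (phrases 3–4, ending perfect authentic cadence). The consequent spans mm. 58–69.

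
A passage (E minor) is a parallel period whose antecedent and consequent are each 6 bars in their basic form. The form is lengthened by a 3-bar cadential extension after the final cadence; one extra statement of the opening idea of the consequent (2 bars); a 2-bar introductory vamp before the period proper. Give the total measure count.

Basic parallel period: 6 + 6 = 12 bars.
12 (basic form) + 3 (cadential extension) + 2 (extra statement) + 2 (introduction) = 19.

19 measures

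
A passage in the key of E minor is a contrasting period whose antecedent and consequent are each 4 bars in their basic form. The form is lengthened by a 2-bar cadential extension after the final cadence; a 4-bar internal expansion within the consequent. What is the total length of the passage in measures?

Basic contrasting period: 4 + 4 = 8 bars.
8 (basic form) + 2 (cadential extension) + 4 (internal expansion) = 14.

14 measures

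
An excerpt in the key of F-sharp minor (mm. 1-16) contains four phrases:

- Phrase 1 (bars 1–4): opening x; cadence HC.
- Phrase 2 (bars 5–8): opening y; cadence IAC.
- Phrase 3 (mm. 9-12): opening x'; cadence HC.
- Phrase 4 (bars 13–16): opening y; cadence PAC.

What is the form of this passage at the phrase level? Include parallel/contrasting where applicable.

parallel double period

Four phrases in two halves: the first half (bars 1–8) ends with an imperfect authentic cadence, the second (bars 9–16) with a perfect authentic cadence — a large antecedent–consequent pair, i.e. a double period.
Phrase 3 begins with the same material as phrase 1, making it parallel.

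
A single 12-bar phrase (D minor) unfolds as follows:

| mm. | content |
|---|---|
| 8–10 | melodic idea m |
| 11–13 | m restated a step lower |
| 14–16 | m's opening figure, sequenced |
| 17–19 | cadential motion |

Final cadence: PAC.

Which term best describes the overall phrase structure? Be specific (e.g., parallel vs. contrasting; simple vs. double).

Basic idea (measures 8–10) + its repetition (measures 11–13) form the presentation; fragmentation and cadence (measures 14-19) form the continuation — the 12-bar whole is a sentence.

sentence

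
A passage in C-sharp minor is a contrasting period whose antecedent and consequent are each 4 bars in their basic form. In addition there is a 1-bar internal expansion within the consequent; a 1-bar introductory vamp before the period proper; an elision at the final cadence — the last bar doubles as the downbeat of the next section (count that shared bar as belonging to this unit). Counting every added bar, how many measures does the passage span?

Basic contrasting period: 4 + 4 = 8 bars.
8 (basic form) + 1 (internal expansion) + 1 (introduction) = 10.
The elision shares a bar with the next section but does not change this unit's count.

10 measures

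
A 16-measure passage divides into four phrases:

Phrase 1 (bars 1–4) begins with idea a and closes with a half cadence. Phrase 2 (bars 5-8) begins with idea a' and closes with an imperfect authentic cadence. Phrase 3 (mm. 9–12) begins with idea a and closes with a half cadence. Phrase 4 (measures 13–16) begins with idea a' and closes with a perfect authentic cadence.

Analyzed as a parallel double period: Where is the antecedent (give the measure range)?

measures 1–8

In a double period the four phrases pair into a large antecedent (phrases 1–2, ending imperfect authentic cadence) and a large consequent (phrases 3–4, ending perfect authentic cadence). The antecedent spans measures 1-8.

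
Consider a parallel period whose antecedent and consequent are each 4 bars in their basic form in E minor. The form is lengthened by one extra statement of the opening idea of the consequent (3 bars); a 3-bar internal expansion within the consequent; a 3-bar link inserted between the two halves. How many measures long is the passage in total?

Basic parallel period: 4 + 4 = 8 bars.
8 (basic form) + 3 (extra statement) + 3 (internal expansion) + 3 (link) = 17.

17 measures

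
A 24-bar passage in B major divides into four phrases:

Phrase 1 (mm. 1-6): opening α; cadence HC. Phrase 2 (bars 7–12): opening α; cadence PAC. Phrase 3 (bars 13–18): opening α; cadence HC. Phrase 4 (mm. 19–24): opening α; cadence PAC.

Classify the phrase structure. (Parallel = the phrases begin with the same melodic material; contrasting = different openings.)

repeated period

The cadence pattern HC–PAC–HC–PAC is weak–strong twice, and phrases 3–4 restate phrases 1–2: a period heard twice, not a double period (which would end weakly at phrase 2).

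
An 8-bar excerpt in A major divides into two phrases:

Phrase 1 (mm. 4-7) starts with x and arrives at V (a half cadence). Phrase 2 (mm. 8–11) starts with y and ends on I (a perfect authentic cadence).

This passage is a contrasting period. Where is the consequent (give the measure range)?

The antecedent is the phrase ending with the weaker cadence (half cadence, phrase 1) and the consequent the one ending more conclusively (perfect authentic cadence, phrase 2); the consequent is mm. 8–11.

measures 8–11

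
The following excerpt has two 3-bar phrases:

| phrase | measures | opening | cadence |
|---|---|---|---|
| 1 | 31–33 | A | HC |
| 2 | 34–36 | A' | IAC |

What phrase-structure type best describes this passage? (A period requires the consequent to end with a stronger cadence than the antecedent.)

Phrase 1 ends with a half cadence (weaker) and phrase 2 with an imperfect authentic cadence (stronger): antecedent + consequent = a period.
The two phrases open with the same material (A / A'), so the period is parallel.

parallel period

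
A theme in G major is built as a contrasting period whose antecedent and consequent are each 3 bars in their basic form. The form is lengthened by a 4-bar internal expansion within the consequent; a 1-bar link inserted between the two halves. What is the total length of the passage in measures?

11 measures

Basic contrasting period: 3 + 3 = 6 bars.
6 (basic form) + 4 (internal expansion) + 1 (link) = 11.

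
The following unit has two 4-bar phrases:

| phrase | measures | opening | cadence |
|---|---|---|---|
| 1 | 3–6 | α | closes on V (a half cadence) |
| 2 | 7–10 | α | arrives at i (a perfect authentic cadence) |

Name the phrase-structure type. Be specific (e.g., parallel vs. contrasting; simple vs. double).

Phrase 1 ends with a half cadence (weaker) and phrase 2 with a perfect authentic cadence (stronger): antecedent + consequent = a period.
The two phrases open with the same material (α / α), so the period is parallel.

parallel period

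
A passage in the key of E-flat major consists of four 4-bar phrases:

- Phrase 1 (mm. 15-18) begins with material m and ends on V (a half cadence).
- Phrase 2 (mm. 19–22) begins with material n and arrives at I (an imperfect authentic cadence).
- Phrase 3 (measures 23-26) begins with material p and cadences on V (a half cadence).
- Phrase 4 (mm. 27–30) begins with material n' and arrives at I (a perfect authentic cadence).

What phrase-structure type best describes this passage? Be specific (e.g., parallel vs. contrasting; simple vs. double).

Four phrases in two halves: the first half (measures 15–22) ends with an imperfect authentic cadence, the second (bars 23-30) with a perfect authentic cadence — a large antecedent–consequent pair, i.e. a double period.
Phrase 3 begins with different material from phrase 1, making it contrasting.

contrasting double period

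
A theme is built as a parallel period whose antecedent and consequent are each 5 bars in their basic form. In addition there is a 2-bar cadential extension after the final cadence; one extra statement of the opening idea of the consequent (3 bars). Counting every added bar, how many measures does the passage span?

Basic parallel period: 5 + 5 = 10 bars.
10 (basic form) + 2 (cadential extension) + 3 (extra statement) = 15.

15 measures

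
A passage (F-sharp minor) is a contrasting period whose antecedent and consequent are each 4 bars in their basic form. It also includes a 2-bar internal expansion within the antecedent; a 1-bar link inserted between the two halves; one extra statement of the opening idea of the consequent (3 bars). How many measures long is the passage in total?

Basic contrasting period: 4 + 4 = 8 bars.
8 (basic form) + 2 (internal expansion) + 1 (link) + 3 (extra statement) = 14.

14 measures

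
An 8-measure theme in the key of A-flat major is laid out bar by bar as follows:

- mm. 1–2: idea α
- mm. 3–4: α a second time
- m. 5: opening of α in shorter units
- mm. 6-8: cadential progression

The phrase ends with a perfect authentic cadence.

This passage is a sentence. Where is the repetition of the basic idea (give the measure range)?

The presentation of a sentence is the basic idea (mm. 1-2) plus its repetition (measures 3–4); the repetition of the basic idea is therefore mm. 3–4.

measures 3–4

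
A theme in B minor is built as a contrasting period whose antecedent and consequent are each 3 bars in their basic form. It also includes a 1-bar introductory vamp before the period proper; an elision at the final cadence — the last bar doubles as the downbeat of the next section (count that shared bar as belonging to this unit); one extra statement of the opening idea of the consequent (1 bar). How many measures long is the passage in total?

Basic contrasting period: 3 + 3 = 6 bars.
6 (basic form) + 1 (introduction) + 1 (extra statement) = 8.
The elision shares a bar with the next section but does not change this unit's count.

8 measures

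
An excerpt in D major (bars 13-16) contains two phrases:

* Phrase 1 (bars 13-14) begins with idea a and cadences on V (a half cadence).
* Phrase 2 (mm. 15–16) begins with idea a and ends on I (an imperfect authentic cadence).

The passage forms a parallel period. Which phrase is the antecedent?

phrase 1

The phrase ending with the weaker cadence (half cadence) is the antecedent; the one ending more conclusively (imperfect authentic cadence) is the consequent. The antecedent is phrase 1.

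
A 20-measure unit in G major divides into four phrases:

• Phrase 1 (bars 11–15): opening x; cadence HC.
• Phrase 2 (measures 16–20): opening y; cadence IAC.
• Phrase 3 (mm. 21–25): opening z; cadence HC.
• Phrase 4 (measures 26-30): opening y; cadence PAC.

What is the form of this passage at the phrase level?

Four phrases in two halves: the first half (bars 11–20) ends with an imperfect authentic cadence, the second (bars 21–30) with a perfect authentic cadence — a large antecedent–consequent pair, i.e. a double period.
Phrase 3 begins with different material from phrase 1, making it contrasting.

contrasting double period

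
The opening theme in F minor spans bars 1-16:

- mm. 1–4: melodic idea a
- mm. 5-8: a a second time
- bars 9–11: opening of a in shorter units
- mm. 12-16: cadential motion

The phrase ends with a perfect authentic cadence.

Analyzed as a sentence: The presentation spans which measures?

The presentation of a sentence is the basic idea (mm. 1-4) plus its repetition (mm. 5–8); the presentation is therefore mm. 1–8.

measures 1–8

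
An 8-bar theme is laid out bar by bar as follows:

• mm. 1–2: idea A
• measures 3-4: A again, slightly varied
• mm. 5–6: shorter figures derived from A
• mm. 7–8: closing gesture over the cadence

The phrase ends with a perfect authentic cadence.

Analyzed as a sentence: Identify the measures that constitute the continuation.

measures 5–8

After the presentation (bars 1–4), the continuation covers the fragmentation through the cadence: bars 5-8.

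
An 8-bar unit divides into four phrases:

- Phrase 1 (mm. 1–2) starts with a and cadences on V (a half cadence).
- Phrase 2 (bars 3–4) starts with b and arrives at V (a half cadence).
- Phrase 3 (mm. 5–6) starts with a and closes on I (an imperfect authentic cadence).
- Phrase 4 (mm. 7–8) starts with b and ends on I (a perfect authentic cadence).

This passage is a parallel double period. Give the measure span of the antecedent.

In a double period the four phrases pair into a large antecedent (phrases 1–2, ending half cadence) and a large consequent (phrases 3–4, ending perfect authentic cadence). The antecedent spans bars 1–4.

measures 1–4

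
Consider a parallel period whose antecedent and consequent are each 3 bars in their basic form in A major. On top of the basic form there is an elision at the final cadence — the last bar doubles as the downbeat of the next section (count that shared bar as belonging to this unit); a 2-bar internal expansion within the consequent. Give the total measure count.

Basic parallel period: 3 + 3 = 6 bars.
6 (basic form) + 2 (internal expansion) = 8.
The elision shares a bar with the next section but does not change this unit's count.

8 measures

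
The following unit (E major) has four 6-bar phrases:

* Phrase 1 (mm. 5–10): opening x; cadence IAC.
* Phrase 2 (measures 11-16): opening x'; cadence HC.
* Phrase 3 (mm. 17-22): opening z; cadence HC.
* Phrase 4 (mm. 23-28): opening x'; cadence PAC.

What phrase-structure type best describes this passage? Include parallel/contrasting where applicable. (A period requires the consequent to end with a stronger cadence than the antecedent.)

Four phrases in two halves: the first half (mm. 5–16) ends with a half cadence, the second (measures 17–28) with a perfect authentic cadence — a large antecedent–consequent pair, i.e. a double period.
Phrase 3 begins with different material from phrase 1, making it contrasting.

contrasting double period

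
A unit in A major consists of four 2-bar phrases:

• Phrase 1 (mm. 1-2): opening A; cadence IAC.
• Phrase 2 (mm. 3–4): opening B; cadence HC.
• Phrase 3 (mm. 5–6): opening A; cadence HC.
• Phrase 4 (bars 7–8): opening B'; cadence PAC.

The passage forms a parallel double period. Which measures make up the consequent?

In a double period the first pair of phrases (ending half cadence) is the large antecedent and the second pair (ending perfect authentic cadence) is the large consequent; the consequent is measures 5–8.

measures 5–8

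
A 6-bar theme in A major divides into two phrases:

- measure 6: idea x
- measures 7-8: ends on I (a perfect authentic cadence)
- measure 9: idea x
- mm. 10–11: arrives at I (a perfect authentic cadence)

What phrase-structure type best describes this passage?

repeated phrase

Both phrases have the same opening (x) and the same cadence (perfect authentic cadence): the second is a restatement, not a consequent, so this is a repeated phrase rather than a period.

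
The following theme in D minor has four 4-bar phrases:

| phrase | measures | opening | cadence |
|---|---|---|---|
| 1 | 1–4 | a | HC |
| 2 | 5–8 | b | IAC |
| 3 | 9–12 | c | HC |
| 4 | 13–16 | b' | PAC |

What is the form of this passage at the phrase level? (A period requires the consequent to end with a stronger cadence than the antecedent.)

Four phrases in two halves: the first half (measures 1-8) ends with an imperfect authentic cadence, the second (mm. 9–16) with a perfect authentic cadence — a large antecedent–consequent pair, i.e. a double period.
Phrase 3 begins with different material from phrase 1, making it contrasting.

contrasting double period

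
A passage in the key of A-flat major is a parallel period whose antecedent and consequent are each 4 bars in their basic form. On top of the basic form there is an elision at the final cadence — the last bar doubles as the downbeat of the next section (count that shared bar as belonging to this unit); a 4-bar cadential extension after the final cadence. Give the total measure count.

12 measures

Basic parallel period: 4 + 4 = 8 bars.
8 (basic form) + 4 (cadential extension) = 12.
The elision shares a bar with the next section but does not change this unit's count.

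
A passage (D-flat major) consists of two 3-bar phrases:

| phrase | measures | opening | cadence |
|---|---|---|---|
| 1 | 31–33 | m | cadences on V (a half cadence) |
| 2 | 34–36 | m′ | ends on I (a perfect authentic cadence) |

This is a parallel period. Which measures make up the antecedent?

The phrase ending with the weaker cadence (half cadence) is the antecedent; the one ending more conclusively (perfect authentic cadence) is the consequent. The antecedent is measures 31–33.

measures 31–33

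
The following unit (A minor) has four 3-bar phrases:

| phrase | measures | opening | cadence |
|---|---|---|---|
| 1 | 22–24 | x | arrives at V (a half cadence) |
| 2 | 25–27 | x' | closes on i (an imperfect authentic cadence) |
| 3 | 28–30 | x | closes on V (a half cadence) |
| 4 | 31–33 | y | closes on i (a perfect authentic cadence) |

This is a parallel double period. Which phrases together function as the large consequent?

In a double period the first pair of phrases (ending imperfect authentic cadence) is the large antecedent and the second pair (ending perfect authentic cadence) is the large consequent; the consequent is phrases 3 and 4.

phrases 3 and 4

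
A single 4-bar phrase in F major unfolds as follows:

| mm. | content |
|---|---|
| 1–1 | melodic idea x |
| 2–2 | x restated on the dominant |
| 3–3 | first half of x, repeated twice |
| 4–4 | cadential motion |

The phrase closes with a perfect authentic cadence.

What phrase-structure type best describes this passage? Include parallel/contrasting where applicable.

sentence

Basic idea (bar 1) + its repetition (m. 2) form the presentation; fragmentation and cadence (bars 3-4) form the continuation — the 4-bar whole is a sentence.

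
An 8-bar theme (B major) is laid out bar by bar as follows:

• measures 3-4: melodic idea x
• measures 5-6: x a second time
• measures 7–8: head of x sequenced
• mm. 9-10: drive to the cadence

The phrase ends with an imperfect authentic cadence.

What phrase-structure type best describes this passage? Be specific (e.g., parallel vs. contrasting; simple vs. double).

sentence

Basic idea (measures 3-4) + its repetition (mm. 5-6) form the presentation; fragmentation and cadence (bars 7–10) form the continuation — the 8-bar whole is a sentence.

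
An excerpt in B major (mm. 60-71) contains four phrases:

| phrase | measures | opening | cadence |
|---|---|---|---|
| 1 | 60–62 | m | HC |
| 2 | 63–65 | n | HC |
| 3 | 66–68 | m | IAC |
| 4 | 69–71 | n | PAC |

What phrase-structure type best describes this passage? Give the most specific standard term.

Four phrases in two halves: the first half (measures 60-65) ends with a half cadence, the second (mm. 66-71) with a perfect authentic cadence — a large antecedent–consequent pair, i.e. a double period.
Phrase 3 begins with the same material as phrase 1, making it parallel.

parallel double period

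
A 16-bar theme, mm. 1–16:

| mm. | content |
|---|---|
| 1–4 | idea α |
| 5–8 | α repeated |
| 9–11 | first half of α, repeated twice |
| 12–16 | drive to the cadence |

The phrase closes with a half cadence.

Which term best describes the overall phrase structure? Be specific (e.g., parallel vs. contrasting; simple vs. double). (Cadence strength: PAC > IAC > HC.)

Basic idea (mm. 1-4) + its repetition (bars 5-8) form the presentation; fragmentation and cadence (bars 9–16) form the continuation — the 16-bar whole is a sentence.

sentence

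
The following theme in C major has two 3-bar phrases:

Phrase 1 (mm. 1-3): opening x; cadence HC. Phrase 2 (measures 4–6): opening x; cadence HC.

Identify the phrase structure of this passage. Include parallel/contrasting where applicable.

Both phrases have the same opening (x) and the same cadence (half cadence): the second is a restatement, not a consequent, so this is a repeated phrase rather than a period.

repeated phrase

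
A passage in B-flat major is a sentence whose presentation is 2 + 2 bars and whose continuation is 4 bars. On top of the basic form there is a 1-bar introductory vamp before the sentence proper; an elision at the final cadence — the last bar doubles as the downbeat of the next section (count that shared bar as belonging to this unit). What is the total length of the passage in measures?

9 measures

Basic sentence: 2 + 2 + 4 = 8 bars.
8 (basic form) + 1 (introduction) = 9.
The elision shares a bar with the next section but does not change this unit's count.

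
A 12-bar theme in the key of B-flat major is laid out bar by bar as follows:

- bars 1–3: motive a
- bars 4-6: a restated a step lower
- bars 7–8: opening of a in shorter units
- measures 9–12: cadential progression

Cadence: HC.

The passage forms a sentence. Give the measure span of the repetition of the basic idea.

The presentation of a sentence is the basic idea (mm. 1–3) plus its repetition (bars 4-6); the repetition of the basic idea is therefore measures 4-6.

measures 4–6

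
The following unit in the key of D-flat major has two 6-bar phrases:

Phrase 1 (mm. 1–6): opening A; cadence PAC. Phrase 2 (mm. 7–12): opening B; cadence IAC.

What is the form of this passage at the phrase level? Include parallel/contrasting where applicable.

phrase group

The second phrase closes with an imperfect authentic cadence, which is not stronger than the first phrase's perfect authentic cadence; without a weak→strong cadential pair there is no antecedent–consequent relationship, so this is a phrase group rather than a period.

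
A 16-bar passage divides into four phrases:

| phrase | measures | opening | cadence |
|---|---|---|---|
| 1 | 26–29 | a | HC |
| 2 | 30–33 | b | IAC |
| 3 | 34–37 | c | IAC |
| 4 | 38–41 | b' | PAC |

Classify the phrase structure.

Four phrases in two halves: the first half (mm. 26-33) ends with an imperfect authentic cadence, the second (bars 34-41) with a perfect authentic cadence — a large antecedent–consequent pair, i.e. a double period.
Phrase 3 begins with different material from phrase 1, making it contrasting.

contrasting double period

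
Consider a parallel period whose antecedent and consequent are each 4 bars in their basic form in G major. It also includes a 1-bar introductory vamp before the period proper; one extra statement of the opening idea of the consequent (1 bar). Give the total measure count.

10 measures

Basic parallel period: 4 + 4 = 8 bars.
8 (basic form) + 1 (introduction) + 1 (extra statement) = 10.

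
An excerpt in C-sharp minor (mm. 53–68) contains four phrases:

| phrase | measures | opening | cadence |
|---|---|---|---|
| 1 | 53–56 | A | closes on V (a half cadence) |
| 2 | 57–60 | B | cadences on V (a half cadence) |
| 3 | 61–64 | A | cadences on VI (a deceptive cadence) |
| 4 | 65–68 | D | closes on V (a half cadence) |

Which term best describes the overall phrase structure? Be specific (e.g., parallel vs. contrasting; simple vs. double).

phrase group

Phrase 4 ends with a half cadence, no stronger than phrase 2's half cadence, so the four phrases do not form a double period; nor do phrases 3–4 duplicate 1–2, so it is not a repeated period. With no phrase reaching a conclusive cadence, the passage is a phrase group.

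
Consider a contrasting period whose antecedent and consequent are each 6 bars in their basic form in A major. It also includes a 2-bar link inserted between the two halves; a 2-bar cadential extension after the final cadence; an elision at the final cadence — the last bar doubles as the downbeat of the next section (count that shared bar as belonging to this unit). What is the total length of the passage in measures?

Basic contrasting period: 6 + 6 = 12 bars.
12 (basic form) + 2 (link) + 2 (cadential extension) = 16.
The elision shares a bar with the next section but does not change this unit's count.

16 measures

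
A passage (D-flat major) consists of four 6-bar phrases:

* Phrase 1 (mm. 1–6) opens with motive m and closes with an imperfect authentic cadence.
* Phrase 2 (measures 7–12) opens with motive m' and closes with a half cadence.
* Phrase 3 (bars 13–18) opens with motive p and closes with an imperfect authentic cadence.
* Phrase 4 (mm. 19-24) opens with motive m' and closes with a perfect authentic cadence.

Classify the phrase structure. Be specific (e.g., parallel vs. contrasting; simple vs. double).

Four phrases in two halves: the first half (measures 1–12) ends with a half cadence, the second (mm. 13-24) with a perfect authentic cadence — a large antecedent–consequent pair, i.e. a double period.
Phrase 3 begins with different material from phrase 1, making it contrasting.

contrasting double period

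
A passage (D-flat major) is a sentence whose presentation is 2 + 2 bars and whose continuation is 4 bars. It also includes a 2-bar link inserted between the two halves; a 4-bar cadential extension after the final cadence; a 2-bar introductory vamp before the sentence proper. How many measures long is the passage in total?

16 measures

Basic sentence: 2 + 2 + 4 = 8 bars.
8 (basic form) + 2 (link) + 4 (cadential extension) + 2 (introduction) = 16.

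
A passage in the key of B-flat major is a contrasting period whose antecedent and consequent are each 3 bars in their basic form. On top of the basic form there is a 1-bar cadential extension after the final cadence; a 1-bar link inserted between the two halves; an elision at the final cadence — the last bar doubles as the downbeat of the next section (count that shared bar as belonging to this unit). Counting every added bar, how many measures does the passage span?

Basic contrasting period: 3 + 3 = 6 bars.
6 (basic form) + 1 (cadential extension) + 1 (link) = 8.
The elision shares a bar with the next section but does not change this unit's count.

8 measures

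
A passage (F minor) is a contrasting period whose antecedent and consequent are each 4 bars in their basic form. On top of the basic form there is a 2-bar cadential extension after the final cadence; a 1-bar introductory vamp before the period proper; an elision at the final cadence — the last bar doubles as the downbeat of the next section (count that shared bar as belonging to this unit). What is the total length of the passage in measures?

11 measures

Basic contrasting period: 4 + 4 = 8 bars.
8 (basic form) + 2 (cadential extension) + 1 (introduction) = 11.
The elision shares a bar with the next section but does not change this unit's count.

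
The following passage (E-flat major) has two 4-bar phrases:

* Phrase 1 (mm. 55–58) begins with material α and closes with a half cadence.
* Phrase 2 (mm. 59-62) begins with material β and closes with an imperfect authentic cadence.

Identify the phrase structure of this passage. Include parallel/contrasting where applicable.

contrasting period

Phrase 1 ends with a half cadence (weaker) and phrase 2 with an imperfect authentic cadence (stronger): antecedent + consequent = a period.
The two phrases open with different material (α / β), so the period is contrasting.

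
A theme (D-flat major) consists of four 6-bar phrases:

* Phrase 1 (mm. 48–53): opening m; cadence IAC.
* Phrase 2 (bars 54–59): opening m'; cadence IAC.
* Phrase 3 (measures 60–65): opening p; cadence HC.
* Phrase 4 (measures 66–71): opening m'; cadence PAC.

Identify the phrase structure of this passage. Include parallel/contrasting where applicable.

Four phrases in two halves: the first half (measures 48-59) ends with an imperfect authentic cadence, the second (mm. 60–71) with a perfect authentic cadence — a large antecedent–consequent pair, i.e. a double period.
Phrase 3 begins with different material from phrase 1, making it contrasting.

contrasting double period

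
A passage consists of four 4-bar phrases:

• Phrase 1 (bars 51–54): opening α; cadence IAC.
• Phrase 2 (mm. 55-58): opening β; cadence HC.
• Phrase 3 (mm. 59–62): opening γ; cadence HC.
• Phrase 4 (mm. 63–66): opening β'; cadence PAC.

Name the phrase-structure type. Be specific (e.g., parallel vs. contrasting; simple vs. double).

Four phrases in two halves: the first half (mm. 51-58) ends with a half cadence, the second (measures 59–66) with a perfect authentic cadence — a large antecedent–consequent pair, i.e. a double period.
Phrase 3 begins with different material from phrase 1, making it contrasting.

contrasting double period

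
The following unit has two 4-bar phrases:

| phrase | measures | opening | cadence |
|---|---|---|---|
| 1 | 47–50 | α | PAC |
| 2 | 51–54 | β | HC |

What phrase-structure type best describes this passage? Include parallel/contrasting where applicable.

phrase group

The second phrase closes with a half cadence, which is not stronger than the first phrase's perfect authentic cadence; without a weak→strong cadential pair there is no antecedent–consequent relationship, so this is a phrase group rather than a period.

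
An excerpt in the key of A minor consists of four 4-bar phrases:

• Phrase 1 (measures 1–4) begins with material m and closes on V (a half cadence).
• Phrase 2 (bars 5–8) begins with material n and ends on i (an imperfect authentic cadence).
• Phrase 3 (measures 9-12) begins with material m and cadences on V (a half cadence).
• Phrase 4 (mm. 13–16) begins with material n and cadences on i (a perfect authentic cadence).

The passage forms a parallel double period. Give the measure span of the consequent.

In a double period the first pair of phrases (ending imperfect authentic cadence) is the large antecedent and the second pair (ending perfect authentic cadence) is the large consequent; the consequent is measures 9–16.

measures 9–16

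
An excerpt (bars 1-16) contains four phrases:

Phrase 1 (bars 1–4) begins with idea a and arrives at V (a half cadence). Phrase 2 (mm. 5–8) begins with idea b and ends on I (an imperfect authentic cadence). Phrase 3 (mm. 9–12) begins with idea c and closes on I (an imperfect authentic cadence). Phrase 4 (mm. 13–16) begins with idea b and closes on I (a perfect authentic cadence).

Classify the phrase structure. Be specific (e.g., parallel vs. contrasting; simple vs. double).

contrasting double period

Four phrases in two halves: the first half (measures 1-8) ends with an imperfect authentic cadence, the second (measures 9–16) with a perfect authentic cadence — a large antecedent–consequent pair, i.e. a double period.
Phrase 3 begins with different material from phrase 1, making it contrasting.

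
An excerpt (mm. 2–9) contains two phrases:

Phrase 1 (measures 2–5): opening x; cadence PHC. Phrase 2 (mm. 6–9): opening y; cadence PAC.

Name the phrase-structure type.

Phrase 1 ends with a Phrygian half cadence (weaker) and phrase 2 with a perfect authentic cadence (stronger): antecedent + consequent = a period.
The two phrases open with different material (x / y), so the period is contrasting.

contrasting period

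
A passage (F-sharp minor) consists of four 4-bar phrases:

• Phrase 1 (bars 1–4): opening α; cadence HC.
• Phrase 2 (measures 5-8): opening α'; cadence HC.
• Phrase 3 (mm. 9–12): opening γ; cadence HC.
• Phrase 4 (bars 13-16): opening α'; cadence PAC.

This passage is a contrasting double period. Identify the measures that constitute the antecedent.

measures 1–8

In a double period the four phrases pair into a large antecedent (phrases 1–2, ending half cadence) and a large consequent (phrases 3–4, ending perfect authentic cadence). The antecedent spans bars 1–8.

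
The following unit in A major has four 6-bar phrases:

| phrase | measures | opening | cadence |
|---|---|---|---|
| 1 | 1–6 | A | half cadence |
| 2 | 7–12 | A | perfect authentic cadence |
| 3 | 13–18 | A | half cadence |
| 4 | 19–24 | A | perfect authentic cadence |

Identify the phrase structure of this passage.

The cadence pattern HC–PAC–HC–PAC is weak–strong twice, and phrases 3–4 restate phrases 1–2: a period heard twice, not a double period (which would end weakly at phrase 2).

repeated period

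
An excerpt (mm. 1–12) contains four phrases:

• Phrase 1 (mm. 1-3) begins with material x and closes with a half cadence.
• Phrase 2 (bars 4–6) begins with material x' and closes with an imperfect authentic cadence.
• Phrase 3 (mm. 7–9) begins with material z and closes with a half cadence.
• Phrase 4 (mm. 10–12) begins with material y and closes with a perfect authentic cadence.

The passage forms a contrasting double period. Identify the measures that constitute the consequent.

In a double period the four phrases pair into a large antecedent (phrases 1–2, ending imperfect authentic cadence) and a large consequent (phrases 3–4, ending perfect authentic cadence). The consequent spans mm. 7-12.

measures 7–12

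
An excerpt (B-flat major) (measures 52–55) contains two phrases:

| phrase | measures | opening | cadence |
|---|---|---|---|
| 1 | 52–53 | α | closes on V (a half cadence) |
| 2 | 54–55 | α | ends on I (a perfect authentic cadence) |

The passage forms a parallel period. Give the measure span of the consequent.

measures 54–55

The antecedent is the phrase ending with the weaker cadence (half cadence, phrase 1) and the consequent the one ending more conclusively (perfect authentic cadence, phrase 2); the consequent is bars 54-55.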